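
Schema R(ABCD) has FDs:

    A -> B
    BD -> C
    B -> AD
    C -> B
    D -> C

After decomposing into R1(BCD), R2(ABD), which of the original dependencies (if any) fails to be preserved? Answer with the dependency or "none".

none

A → B lies within R2.
BD → C lies within R1.
B → AD lies within R2.
C → B lies within R1.
D → C lies within R1.
Every dependency is enforceable on the fragments, so the decomposition is dependency-preserving.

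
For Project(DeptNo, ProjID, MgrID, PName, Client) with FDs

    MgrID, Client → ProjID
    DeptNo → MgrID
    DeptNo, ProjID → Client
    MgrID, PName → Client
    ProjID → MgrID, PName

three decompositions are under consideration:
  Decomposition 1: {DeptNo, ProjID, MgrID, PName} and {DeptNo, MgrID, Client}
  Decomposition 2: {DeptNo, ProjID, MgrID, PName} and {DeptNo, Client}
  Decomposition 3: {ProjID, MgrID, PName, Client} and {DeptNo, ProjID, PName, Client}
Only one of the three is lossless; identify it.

Decomposition 3

Decomposition 1: common = {DeptNo, MgrID}, closure = {DeptNo, MgrID} → lossy.
Decomposition 2: common = {DeptNo}, closure = {DeptNo, MgrID} → lossy.
Decomposition 3: common = {ProjID, PName, Client}, closure = {ProjID, MgrID, PName, Client} → lossless.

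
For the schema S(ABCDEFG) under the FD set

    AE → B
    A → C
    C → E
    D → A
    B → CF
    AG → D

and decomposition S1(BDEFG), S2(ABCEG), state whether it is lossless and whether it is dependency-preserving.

Lossless test: (BEG)⁺ = {BCEFG}, which is a superkey of neither fragment — lossy.
Dependency preservation: the restricted closure of {D} across the fragments never reaches {A}, so D → A cannot be enforced without a join — not preserved.

lossy and not dependency-preserving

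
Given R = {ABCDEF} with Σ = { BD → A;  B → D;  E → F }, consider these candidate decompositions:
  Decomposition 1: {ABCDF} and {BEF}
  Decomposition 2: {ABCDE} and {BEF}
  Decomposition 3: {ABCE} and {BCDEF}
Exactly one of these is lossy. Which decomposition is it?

Decomposition 1: common = {BF}, closure = {ABDF} → lossy.
Decomposition 2: common = {BE}, closure = {ABDEF} → lossless.
Decomposition 3: common = {BCE}, closure = {ABCDEF} → lossless.

Decomposition 1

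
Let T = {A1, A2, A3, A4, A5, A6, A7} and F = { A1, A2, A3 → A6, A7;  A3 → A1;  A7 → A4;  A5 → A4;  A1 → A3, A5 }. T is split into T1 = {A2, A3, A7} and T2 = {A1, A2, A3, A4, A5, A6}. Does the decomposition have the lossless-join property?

Common attributes: T1 ∩ T2 = {A2, A3}.
Closure of {A2, A3}: A3 → A1 applies, adding A1; A1 → A3, A5 applies, adding A5; A1, A2, A3 → A6, A7 applies, adding A6, A7; A7 → A4 applies, adding A4. So (A2, A3)⁺ = {A1, A2, A3, A4, A5, A6, A7}.
This closure contains every attribute of T1, so T1 ∩ T2 → T1. The join is lossless.

Yes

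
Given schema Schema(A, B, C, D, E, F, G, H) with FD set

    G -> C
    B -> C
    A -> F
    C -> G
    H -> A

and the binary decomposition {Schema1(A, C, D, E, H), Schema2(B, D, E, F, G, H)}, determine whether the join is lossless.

No

Common attributes: Schema1 ∩ Schema2 = {D, E, H}.
Closure of {D, E, H}: H → A applies, adding A; A → F applies, adding F. So (D, E, H)⁺ = {A, D, E, F, H}.
The closure contains neither all of Schema1 = {A, C, D, E, H} nor all of Schema2 = {B, D, E, F, G, H}, so the common attributes are not a superkey of either fragment. The join is lossy.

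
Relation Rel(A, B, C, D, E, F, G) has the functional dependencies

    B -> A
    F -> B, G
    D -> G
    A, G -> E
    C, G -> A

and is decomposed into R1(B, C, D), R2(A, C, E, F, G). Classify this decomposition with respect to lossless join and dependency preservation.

Lossless test: (C)⁺ = {C}, which is a superkey of neither fragment — lossy.
Dependency preservation: the restricted closure of {B} across the fragments never reaches {A}, so B → A cannot be enforced without a join — not preserved.

lossy and not dependency-preserving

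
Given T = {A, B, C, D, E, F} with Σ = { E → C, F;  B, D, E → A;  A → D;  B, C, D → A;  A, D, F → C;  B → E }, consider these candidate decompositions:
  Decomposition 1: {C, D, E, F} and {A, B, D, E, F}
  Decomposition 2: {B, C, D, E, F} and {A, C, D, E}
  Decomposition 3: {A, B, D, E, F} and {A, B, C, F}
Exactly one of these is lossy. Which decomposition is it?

Decomposition 1: common = {D, E, F}, closure = {C, D, E, F} → lossless.
Decomposition 2: common = {C, D, E}, closure = {C, D, E, F} → lossy.
Decomposition 3: common = {A, B, F}, closure = {A, B, C, D, E, F} → lossless.

Decomposition 2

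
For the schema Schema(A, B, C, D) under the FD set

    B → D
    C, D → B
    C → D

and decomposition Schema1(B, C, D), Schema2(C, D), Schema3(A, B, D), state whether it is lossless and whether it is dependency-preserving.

lossy but dependency-preserving

Lossless test (chase): Rows 1 and 2 agree on C, D; apply C, D→B and equate their B entries. No row becomes fully distinguished — the join is lossy.
Dependency preservation: every FD's attributes lie within a single fragment, so each can be enforced locally — preserved.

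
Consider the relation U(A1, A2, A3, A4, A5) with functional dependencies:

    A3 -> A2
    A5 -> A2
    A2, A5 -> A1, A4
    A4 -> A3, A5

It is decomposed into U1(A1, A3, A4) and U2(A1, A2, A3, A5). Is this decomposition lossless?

No

Common attributes: U1 ∩ U2 = {A1, A3}.
Closure of {A1, A3}: A3 → A2 applies, adding A2. So (A1, A3)⁺ = {A1, A2, A3}.
The closure contains neither all of U1 = {A1, A3, A4} nor all of U2 = {A1, A2, A3, A5}, so the common attributes are not a superkey of either fragment. The join is lossy.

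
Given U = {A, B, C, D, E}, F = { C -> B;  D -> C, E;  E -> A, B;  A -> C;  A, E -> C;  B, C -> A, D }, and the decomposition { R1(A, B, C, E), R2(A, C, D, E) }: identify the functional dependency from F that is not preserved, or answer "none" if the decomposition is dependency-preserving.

none

C → B lies within R1.
D → C, E lies within R2.
E → A, B lies within R1.
A → C lies within R1.
A, E → C lies within R1.
B, C → A, D: restricted closure across fragments reaches A, D.
Every dependency is enforceable on the fragments, so the decomposition is dependency-preserving.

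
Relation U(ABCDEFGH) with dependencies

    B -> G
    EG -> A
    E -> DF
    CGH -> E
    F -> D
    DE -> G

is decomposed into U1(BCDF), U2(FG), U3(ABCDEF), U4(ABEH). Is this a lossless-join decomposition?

No

Chase test. Columns are ABCDEFGH; row i has aⱼ where attribute j ∈ Ui, else bᵢⱼ.
Initial tableau (one row per fragment):
  row 1: b11 a2 a3 a4 b15 a6 b17 b18
  row 2: b21 b22 b23 b24 b25 a6 a7 b28
  row 3: a1 a2 a3 a4 a5 a6 b37 b38
  row 4: a1 a2 b43 b44 a5 b46 b47 a8
Rows 1 and 3 agree on B; apply B→G and equate their G entries.
Rows 1 and 4 agree on B; apply B→G and equate their G entries.
Rows 3 and 4 agree on E; apply E→DF and equate their DF entries.
Rows 1 and 2 agree on F; apply F→D and equate their D entries.
No row becomes fully distinguished — the join is lossy.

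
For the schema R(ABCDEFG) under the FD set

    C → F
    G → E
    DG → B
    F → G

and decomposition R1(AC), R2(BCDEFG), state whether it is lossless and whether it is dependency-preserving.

lossy but dependency-preserving

Lossless test: (C)⁺ = {CEFG}, which is a superkey of neither fragment — lossy.
Dependency preservation: every FD's attributes lie within a single fragment, so each can be enforced locally — preserved.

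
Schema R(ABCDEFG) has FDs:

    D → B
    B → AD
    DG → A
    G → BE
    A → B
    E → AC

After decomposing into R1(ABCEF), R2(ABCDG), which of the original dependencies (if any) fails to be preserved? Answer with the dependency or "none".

Check G → BE: no single fragment contains all of {BEG}, and the restricted closure of {G} across the fragments never reaches {BE}.
D → B is preserved.
B → AD is preserved.
DG → A is preserved.
A → B is preserved.
E → AC is preserved.

G → BE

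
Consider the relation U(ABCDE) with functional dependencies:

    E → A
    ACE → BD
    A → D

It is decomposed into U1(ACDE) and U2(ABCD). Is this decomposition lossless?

Common attributes: U1 ∩ U2 = {ACD}.
No dependency enlarges {ACD}, so (ACD)⁺ = {ACD}.
The closure contains neither all of U1 = {ACDE} nor all of U2 = {ABCD}, so the common attributes are not a superkey of either fragment. The join is lossy.

No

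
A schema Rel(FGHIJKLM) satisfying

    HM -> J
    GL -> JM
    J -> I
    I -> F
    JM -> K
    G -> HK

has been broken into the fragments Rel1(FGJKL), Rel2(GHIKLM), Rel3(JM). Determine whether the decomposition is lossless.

Yes

Chase test. Columns are FGHIJKLM; row i has aⱼ where attribute j ∈ Reli, else bᵢⱼ.
Initial tableau (one row per fragment):
  row 1: a1 a2 b13 b14 a5 a6 a7 b18
  row 2: b21 a2 a3 a4 b25 a6 a7 a8
  row 3: b31 b32 b33 b34 a5 b36 b37 a8
Rows 1 and 2 agree on GL; apply GL→JM and equate their JM entries.
Rows 1 and 2 agree on J; apply J→I and equate their I entries.
Rows 1 and 3 agree on J; apply J→I and equate their I entries.
Rows 1 and 2 agree on I; apply I→F and equate their F entries.
Rows 1 and 3 agree on I; apply I→F and equate their F entries.
Rows 1 and 3 agree on JM; apply JM→K and equate their K entries.
Rows 1 and 2 agree on G; apply G→HK and equate their HK entries.
Row 1 is now all distinguished symbols — the join is lossless.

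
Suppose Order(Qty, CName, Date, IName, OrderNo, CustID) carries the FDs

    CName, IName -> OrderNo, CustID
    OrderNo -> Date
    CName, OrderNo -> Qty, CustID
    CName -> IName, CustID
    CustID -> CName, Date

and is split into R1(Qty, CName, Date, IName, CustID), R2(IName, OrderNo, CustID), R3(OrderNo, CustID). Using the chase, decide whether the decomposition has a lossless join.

Chase test. Columns are Qty, CName, Date, IName, OrderNo, CustID; row i has aⱼ where attribute j ∈ Ri, else bᵢⱼ.
Initial tableau (one row per fragment):
  row 1: a1 a2 a3 a4 b15 a6
  row 2: b21 b22 b23 a4 a5 a6
  row 3: b31 b32 b33 b34 a5 a6
Rows 2 and 3 agree on OrderNo; apply OrderNo→Date and equate their Date entries.
Rows 1 and 2 agree on CustID; apply CustID→CName, Date and equate their CName, Date entries.
Rows 1 and 3 agree on CustID; apply CustID→CName, Date and equate their CName, Date entries.
Rows 1 and 2 agree on CName, IName; apply CName, IName→OrderNo, CustID and equate their OrderNo, CustID entries.
Rows 1 and 2 agree on CName, OrderNo; apply CName, OrderNo→Qty, CustID and equate their Qty, CustID entries.
Rows 1 and 3 agree on CName, OrderNo; apply CName, OrderNo→Qty, CustID and equate their Qty, CustID entries.
Rows 1 and 3 agree on CName; apply CName→IName, CustID and equate their IName, CustID entries.
Row 1 is now all distinguished symbols — the join is lossless.

Yes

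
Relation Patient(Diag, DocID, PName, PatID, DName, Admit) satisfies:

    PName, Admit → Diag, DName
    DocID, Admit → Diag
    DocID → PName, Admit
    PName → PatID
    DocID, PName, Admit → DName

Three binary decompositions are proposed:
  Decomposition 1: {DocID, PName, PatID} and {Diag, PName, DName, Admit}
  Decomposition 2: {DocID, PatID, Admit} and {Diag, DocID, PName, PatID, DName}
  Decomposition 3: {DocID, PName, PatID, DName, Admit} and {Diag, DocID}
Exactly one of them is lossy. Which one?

Decomposition 1

Decomposition 1: common = {PName}, closure = {PName, PatID} → lossy.
Decomposition 2: common = {DocID, PatID}, closure = {Diag, DocID, PName, PatID, DName, Admit} → lossless.
Decomposition 3: common = {DocID}, closure = {Diag, DocID, PName, PatID, DName, Admit} → lossless.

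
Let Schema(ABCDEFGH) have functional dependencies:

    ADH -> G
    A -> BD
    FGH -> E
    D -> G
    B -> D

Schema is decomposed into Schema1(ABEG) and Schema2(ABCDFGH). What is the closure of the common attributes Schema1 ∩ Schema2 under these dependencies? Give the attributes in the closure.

ABDG

Schema1 ∩ Schema2 = {ABG}.
A → BD applies, adding D
Closure: {ABDG}.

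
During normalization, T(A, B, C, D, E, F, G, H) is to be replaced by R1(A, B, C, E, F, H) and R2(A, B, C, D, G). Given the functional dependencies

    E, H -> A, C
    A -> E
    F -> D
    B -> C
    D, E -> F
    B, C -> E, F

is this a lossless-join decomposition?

Common attributes: R1 ∩ R2 = {A, B, C}.
Closure of {A, B, C}: A → E applies, adding E; B, C → E, F applies, adding F; F → D applies, adding D. So (A, B, C)⁺ = {A, B, C, D, E, F}.
The closure contains neither all of R1 = {A, B, C, E, F, H} nor all of R2 = {A, B, C, D, G}, so the common attributes are not a superkey of either fragment. The join is lossy.

No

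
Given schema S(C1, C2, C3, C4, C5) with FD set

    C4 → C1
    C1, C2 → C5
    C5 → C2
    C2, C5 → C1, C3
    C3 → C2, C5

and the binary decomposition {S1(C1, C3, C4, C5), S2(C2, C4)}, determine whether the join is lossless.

Common attributes: S1 ∩ S2 = {C4}.
Closure of {C4}: C4 → C1 applies, adding C1. So (C4)⁺ = {C1, C4}.
The closure contains neither all of S1 = {C1, C3, C4, C5} nor all of S2 = {C2, C4}, so the common attributes are not a superkey of either fragment. The join is lossy.

No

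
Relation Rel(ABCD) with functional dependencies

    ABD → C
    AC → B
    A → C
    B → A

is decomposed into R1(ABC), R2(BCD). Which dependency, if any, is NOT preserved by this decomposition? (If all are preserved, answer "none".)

ABD → C: restricted closure across fragments reaches C.
AC → B lies within R1.
A → C lies within R1.
B → A lies within R1.
Every dependency is enforceable on the fragments, so the decomposition is dependency-preserving.

none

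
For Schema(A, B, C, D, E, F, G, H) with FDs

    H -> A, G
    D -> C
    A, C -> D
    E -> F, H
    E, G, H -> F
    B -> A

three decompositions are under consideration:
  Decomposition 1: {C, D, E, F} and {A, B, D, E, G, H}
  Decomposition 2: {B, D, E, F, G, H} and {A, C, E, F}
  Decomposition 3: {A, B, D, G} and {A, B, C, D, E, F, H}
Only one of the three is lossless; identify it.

Decomposition 1

Decomposition 1: common = {D, E}, closure = {A, C, D, E, F, G, H} → lossless.
Decomposition 2: common = {E, F}, closure = {A, E, F, G, H} → lossy.
Decomposition 3: common = {A, B, D}, closure = {A, B, C, D} → lossy.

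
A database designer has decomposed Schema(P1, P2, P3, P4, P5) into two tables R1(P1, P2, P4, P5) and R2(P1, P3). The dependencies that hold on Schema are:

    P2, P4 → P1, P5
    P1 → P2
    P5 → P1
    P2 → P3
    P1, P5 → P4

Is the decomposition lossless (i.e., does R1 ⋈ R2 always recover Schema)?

Yes

Common attributes: R1 ∩ R2 = {P1}.
Closure of {P1}: P1 → P2 applies, adding P2; P2 → P3 applies, adding P3. So (P1)⁺ = {P1, P2, P3}.
This closure contains every attribute of R2, so R1 ∩ R2 → R2. The join is lossless.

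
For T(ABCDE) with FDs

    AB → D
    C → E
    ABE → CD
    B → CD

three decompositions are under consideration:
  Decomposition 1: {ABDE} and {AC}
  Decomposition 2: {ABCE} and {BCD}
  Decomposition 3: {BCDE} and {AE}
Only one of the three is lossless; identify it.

Decomposition 1: common = {A}, closure = {A} → lossy.
Decomposition 2: common = {BC}, closure = {BCDE} → lossless.
Decomposition 3: common = {E}, closure = {E} → lossy.

Decomposition 2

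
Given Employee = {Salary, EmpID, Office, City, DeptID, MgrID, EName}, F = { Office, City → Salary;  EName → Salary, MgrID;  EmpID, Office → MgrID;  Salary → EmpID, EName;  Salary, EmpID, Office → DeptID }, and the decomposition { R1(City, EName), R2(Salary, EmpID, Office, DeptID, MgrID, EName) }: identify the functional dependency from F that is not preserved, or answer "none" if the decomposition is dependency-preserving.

Check Office, City → Salary: no single fragment contains all of {Salary, Office, City}, and the restricted closure of {Office, City} across the fragments never reaches {Salary}.
EName → Salary, MgrID is preserved.
EmpID, Office → MgrID is preserved.
Salary → EmpID, EName is preserved.
Salary, EmpID, Office → DeptID is preserved.

Office, City → Salary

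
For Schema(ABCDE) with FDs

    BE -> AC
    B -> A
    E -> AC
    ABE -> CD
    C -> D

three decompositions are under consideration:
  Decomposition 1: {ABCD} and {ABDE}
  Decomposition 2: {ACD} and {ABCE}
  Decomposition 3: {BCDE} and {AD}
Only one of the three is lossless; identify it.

Decomposition 2

Decomposition 1: common = {ABD}, closure = {ABD} → lossy.
Decomposition 2: common = {AC}, closure = {ACD} → lossless.
Decomposition 3: common = {D}, closure = {D} → lossy.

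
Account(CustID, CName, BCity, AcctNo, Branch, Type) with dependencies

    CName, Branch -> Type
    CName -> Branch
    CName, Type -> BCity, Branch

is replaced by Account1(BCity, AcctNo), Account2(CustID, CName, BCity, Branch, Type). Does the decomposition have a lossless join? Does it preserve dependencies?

lossy but dependency-preserving

Lossless test: (BCity)⁺ = {BCity}, which is a superkey of neither fragment — lossy.
Dependency preservation: every FD's attributes lie within a single fragment, so each can be enforced locally — preserved.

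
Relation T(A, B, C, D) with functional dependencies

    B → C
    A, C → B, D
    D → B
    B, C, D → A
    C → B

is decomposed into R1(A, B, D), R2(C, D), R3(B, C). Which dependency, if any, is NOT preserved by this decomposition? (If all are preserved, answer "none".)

B → C lies within R3.
A, C → B, D: restricted closure across fragments reaches B, D.
D → B lies within R1.
B, C, D → A: restricted closure across fragments reaches A.
C → B lies within R3.
Every dependency is enforceable on the fragments, so the decomposition is dependency-preserving.

none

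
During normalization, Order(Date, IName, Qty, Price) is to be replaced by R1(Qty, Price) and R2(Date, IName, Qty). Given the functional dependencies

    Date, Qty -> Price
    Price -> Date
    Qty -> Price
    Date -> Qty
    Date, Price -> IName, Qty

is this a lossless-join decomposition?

Common attributes: R1 ∩ R2 = {Qty}.
Closure of {Qty}: Qty → Price applies, adding Price; Price → Date applies, adding Date; Date, Price → IName, Qty applies, adding IName. So (Qty)⁺ = {Date, IName, Qty, Price}.
This closure contains every attribute of R1, so R1 ∩ R2 → R1. The join is lossless.

Yes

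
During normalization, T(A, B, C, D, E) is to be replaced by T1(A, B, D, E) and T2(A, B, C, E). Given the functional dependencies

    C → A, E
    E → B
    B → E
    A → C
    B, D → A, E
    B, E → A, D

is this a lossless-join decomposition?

Common attributes: T1 ∩ T2 = {A, B, E}.
Closure of {A, B, E}: A → C applies, adding C; B, E → A, D applies, adding D. So (A, B, E)⁺ = {A, B, C, D, E}.
This closure contains every attribute of T1, so T1 ∩ T2 → T1. The join is lossless.

Yes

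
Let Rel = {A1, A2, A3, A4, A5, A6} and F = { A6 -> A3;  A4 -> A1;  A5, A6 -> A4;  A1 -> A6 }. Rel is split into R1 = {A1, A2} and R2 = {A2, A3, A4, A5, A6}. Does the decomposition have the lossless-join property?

No

Common attributes: R1 ∩ R2 = {A2}.
No dependency enlarges {A2}, so (A2)⁺ = {A2}.
The closure contains neither all of R1 = {A1, A2} nor all of R2 = {A2, A3, A4, A5, A6}, so the common attributes are not a superkey of either fragment. The join is lossy.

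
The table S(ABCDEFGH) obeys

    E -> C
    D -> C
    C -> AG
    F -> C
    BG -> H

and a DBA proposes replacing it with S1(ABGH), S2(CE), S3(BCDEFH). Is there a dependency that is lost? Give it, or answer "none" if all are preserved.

Check C → AG: no single fragment contains all of {ACG}, and the restricted closure of {C} across the fragments never reaches {AG}.
E → C is preserved.
D → C is preserved.
F → C is preserved.
BG → H is preserved.

C -> AG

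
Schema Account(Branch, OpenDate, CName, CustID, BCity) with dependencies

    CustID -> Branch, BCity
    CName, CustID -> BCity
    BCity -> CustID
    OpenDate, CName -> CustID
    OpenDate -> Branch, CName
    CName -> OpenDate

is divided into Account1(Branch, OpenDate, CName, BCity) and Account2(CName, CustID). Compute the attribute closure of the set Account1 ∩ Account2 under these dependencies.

Branch, OpenDate, CName, CustID, BCity

Account1 ∩ Account2 = {CName}.
CName → OpenDate applies, adding OpenDate
OpenDate, CName → CustID applies, adding CustID
OpenDate → Branch, CName applies, adding Branch
CustID → Branch, BCity applies, adding BCity
Closure: {Branch, OpenDate, CName, CustID, BCity}.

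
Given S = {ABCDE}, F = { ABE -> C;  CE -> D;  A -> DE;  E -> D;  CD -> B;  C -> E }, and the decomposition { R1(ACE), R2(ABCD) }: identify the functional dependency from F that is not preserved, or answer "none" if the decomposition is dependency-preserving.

Check E → D: no single fragment contains all of {DE}, and the restricted closure of {E} across the fragments never reaches {D}.
ABE → C is preserved.
CE → D is preserved.
A → DE is preserved.
CD → B is preserved.
C → E is preserved.

E -> D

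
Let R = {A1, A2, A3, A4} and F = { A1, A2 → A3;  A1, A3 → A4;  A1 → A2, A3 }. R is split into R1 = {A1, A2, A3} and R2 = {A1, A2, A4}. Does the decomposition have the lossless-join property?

Common attributes: R1 ∩ R2 = {A1, A2}.
Closure of {A1, A2}: A1, A2 → A3 applies, adding A3; A1, A3 → A4 applies, adding A4. So (A1, A2)⁺ = {A1, A2, A3, A4}.
This closure contains every attribute of R1, so R1 ∩ R2 → R1. The join is lossless.

Yes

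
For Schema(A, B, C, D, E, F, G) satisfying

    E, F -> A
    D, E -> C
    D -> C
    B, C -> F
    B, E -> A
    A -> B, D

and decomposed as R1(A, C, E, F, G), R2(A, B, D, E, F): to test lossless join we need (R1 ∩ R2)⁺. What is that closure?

A, B, C, D, E, F

R1 ∩ R2 = {A, E, F}.
A → B, D applies, adding B, D
D, E → C applies, adding C
Closure: {A, B, C, D, E, F}.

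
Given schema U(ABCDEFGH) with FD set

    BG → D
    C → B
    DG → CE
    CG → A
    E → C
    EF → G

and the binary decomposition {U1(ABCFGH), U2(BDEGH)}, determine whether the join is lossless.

Yes

Common attributes: U1 ∩ U2 = {BGH}.
Closure of {BGH}: BG → D applies, adding D; DG → CE applies, adding CE; CG → A applies, adding A. So (BGH)⁺ = {ABCDEGH}.
This closure contains every attribute of U2, so U1 ∩ U2 → U2. The join is lossless.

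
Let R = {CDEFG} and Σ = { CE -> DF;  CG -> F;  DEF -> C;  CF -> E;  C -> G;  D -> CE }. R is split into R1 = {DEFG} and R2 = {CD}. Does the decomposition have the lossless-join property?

Yes

Common attributes: R1 ∩ R2 = {D}.
Closure of {D}: D → CE applies, adding CE; CE → DF applies, adding F; C → G applies, adding G. So (D)⁺ = {CDEFG}.
This closure contains every attribute of R1, so R1 ∩ R2 → R1. The join is lossless.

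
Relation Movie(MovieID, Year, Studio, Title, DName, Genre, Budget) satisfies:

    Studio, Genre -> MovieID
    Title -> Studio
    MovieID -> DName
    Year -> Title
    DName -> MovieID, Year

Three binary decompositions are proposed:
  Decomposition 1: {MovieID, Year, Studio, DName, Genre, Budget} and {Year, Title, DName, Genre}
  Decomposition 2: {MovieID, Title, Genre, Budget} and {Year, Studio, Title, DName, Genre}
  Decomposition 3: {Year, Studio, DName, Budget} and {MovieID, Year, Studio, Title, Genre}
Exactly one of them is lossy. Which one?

Decomposition 1: common = {Year, DName, Genre}, closure = {MovieID, Year, Studio, Title, DName, Genre} → lossless.
Decomposition 2: common = {Title, Genre}, closure = {MovieID, Year, Studio, Title, DName, Genre} → lossless.
Decomposition 3: common = {Year, Studio}, closure = {Year, Studio, Title} → lossy.

Decomposition 3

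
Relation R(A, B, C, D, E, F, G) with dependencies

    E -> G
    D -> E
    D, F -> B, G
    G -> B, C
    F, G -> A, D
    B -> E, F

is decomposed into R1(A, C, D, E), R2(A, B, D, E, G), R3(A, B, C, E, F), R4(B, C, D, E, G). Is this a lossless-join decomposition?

Yes

Chase test. Columns are A, B, C, D, E, F, G; row i has aⱼ where attribute j ∈ Ri, else bᵢⱼ.
Initial tableau (one row per fragment):
  row 1: a1 b12 a3 a4 a5 b16 b17
  row 2: a1 a2 b23 a4 a5 b26 a7
  row 3: a1 a2 a3 b34 a5 a6 b37
  row 4: b41 a2 a3 a4 a5 b46 a7
Rows 1 and 2 agree on E; apply E→G and equate their G entries.
Rows 1 and 3 agree on E; apply E→G and equate their G entries.
Rows 1 and 2 agree on G; apply G→B, C and equate their B, C entries.
Rows 1 and 2 agree on B; apply B→E, F and equate their E, F entries.
Rows 1 and 3 agree on B; apply B→E, F and equate their E, F entries.
Rows 1 and 4 agree on B; apply B→E, F and equate their E, F entries.
Rows 1 and 3 agree on F, G; apply F, G→A, D and equate their A, D entries.
Rows 1 and 4 agree on F, G; apply F, G→A, D and equate their A, D entries.
Row 1 is now all distinguished symbols — the join is lossless.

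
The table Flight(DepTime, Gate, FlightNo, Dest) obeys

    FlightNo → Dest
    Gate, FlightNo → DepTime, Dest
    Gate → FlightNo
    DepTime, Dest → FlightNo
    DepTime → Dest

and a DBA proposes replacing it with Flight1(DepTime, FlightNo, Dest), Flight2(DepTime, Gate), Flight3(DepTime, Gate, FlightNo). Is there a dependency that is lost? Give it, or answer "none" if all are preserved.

FlightNo → Dest lies within Flight1.
Gate, FlightNo → DepTime, Dest: restricted closure across fragments reaches DepTime, Dest.
Gate → FlightNo lies within Flight3.
DepTime, Dest → FlightNo lies within Flight1.
DepTime → Dest lies within Flight1.
Every dependency is enforceable on the fragments, so the decomposition is dependency-preserving.

none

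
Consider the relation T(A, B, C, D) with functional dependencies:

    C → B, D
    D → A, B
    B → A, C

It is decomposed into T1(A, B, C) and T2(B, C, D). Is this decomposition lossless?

Yes

Common attributes: T1 ∩ T2 = {B, C}.
Closure of {B, C}: C → B, D applies, adding D; D → A, B applies, adding A. So (B, C)⁺ = {A, B, C, D}.
This closure contains every attribute of T1, so T1 ∩ T2 → T1. The join is lossless.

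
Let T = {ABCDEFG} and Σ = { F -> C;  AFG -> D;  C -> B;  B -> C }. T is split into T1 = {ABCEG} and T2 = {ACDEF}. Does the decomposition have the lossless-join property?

Common attributes: T1 ∩ T2 = {ACE}.
Closure of {ACE}: C → B applies, adding B. So (ACE)⁺ = {ABCE}.
The closure contains neither all of T1 = {ABCEG} nor all of T2 = {ACDEF}, so the common attributes are not a superkey of either fragment. The join is lossy.

No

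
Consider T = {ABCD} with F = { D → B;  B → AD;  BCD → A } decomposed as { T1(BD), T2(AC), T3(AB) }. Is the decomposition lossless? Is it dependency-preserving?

Lossless test (chase): Rows 1 and 3 agree on B; apply B→AD and equate their AD entries. No row becomes fully distinguished — the join is lossy.
Dependency preservation: B → AD; BCD → A are not contained in any single fragment, but the restricted closure of each left-hand side across the fragments still reaches the right-hand side; the remaining FDs each lie inside some fragment. All dependencies are preserved.

lossy but dependency-preserving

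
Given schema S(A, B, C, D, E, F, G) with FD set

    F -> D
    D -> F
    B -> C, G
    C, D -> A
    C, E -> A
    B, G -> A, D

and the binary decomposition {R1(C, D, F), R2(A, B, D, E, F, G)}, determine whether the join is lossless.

Common attributes: R1 ∩ R2 = {D, F}.
No dependency enlarges {D, F}, so (D, F)⁺ = {D, F}.
The closure contains neither all of R1 = {C, D, F} nor all of R2 = {A, B, D, E, F, G}, so the common attributes are not a superkey of either fragment. The join is lossy.

No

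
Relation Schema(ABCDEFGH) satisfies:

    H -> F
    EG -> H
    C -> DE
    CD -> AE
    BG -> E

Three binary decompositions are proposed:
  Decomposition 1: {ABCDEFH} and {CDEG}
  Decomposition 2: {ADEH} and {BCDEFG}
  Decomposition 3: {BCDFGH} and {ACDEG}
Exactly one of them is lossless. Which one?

Decomposition 3

Decomposition 1: common = {CDE}, closure = {ACDE} → lossy.
Decomposition 2: common = {DE}, closure = {DE} → lossy.
Decomposition 3: common = {CDG}, closure = {ACDEFGH} → lossless.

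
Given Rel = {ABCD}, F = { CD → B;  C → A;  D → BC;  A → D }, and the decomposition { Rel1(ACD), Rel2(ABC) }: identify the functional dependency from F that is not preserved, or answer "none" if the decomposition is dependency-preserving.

CD → B: restricted closure across fragments reaches B.
C → A lies within Rel1.
D → BC: restricted closure across fragments reaches BC.
A → D lies within Rel1.
Every dependency is enforceable on the fragments, so the decomposition is dependency-preserving.

none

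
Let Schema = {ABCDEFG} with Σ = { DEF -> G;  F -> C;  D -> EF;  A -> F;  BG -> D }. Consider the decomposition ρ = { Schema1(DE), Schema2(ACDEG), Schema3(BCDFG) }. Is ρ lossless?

No

Chase test. Columns are ABCDEFG; row i has aⱼ where attribute j ∈ Schemai, else bᵢⱼ.
Initial tableau (one row per fragment):
  row 1: b11 b12 b13 a4 a5 b16 b17
  row 2: a1 b22 a3 a4 a5 b26 a7
  row 3: b31 a2 a3 a4 b35 a6 a7
Rows 1 and 2 agree on D; apply D→EF and equate their EF entries.
Rows 1 and 3 agree on D; apply D→EF and equate their EF entries.
Rows 1 and 2 agree on DEF; apply DEF→G and equate their G entries.
Rows 1 and 2 agree on F; apply F→C and equate their C entries.
No row becomes fully distinguished — the join is lossy.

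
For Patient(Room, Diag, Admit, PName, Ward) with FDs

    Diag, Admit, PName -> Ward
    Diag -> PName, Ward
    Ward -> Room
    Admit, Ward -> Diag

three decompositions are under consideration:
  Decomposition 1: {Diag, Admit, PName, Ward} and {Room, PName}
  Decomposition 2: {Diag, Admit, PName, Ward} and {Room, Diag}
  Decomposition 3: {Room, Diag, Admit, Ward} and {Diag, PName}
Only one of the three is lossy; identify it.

Decomposition 1

Decomposition 1: common = {PName}, closure = {PName} → lossy.
Decomposition 2: common = {Diag}, closure = {Room, Diag, PName, Ward} → lossless.
Decomposition 3: common = {Diag}, closure = {Room, Diag, PName, Ward} → lossless.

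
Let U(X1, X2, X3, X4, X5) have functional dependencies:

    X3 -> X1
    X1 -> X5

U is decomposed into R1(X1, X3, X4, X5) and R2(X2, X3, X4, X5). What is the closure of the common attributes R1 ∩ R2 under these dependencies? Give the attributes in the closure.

R1 ∩ R2 = {X3, X4, X5}.
X3 → X1 applies, adding X1
Closure: {X1, X3, X4, X5}.

X1, X3, X4, X5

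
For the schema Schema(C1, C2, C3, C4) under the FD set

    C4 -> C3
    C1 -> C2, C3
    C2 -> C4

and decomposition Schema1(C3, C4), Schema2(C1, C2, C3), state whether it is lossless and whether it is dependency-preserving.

Lossless test: (C3)⁺ = {C3}, which is a superkey of neither fragment — lossy.
Dependency preservation: the restricted closure of {C2} across the fragments never reaches {C4}, so C2 → C4 cannot be enforced without a join — not preserved.

lossy and not dependency-preserving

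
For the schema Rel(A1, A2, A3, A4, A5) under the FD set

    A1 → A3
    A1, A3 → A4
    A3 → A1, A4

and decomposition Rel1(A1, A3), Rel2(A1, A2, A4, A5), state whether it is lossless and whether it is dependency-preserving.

lossless and dependency-preserving

Lossless test: (A1)⁺ = {A1, A3, A4}, which contains all of one fragment — lossless.
Dependency preservation: A1, A3 → A4; A3 → A1, A4 are not contained in any single fragment, but the restricted closure of each left-hand side across the fragments still reaches the right-hand side; the remaining FDs each lie inside some fragment. All dependencies are preserved.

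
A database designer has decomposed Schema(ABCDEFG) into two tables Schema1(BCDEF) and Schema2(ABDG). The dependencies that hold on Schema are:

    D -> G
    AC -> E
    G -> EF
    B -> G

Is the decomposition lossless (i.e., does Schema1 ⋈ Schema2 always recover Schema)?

No

Common attributes: Schema1 ∩ Schema2 = {BD}.
Closure of {BD}: D → G applies, adding G; G → EF applies, adding EF. So (BD)⁺ = {BDEFG}.
The closure contains neither all of Schema1 = {BCDEF} nor all of Schema2 = {ABDG}, so the common attributes are not a superkey of either fragment. The join is lossy.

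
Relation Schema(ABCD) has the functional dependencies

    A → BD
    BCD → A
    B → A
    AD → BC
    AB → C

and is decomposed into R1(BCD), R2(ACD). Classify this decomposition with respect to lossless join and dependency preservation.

Lossless test: (CD)⁺ = {CD}, which is a superkey of neither fragment — lossy.
Dependency preservation: the restricted closure of {A} across the fragments never reaches {BD}, so A → BD cannot be enforced without a join — not preserved.

lossy and not dependency-preserving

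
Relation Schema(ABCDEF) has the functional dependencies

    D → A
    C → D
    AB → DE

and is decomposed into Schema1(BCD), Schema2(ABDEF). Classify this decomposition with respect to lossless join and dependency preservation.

lossy but dependency-preserving

Lossless test: (BD)⁺ = {ABDE}, which is a superkey of neither fragment — lossy.
Dependency preservation: every FD's attributes lie within a single fragment, so each can be enforced locally — preserved.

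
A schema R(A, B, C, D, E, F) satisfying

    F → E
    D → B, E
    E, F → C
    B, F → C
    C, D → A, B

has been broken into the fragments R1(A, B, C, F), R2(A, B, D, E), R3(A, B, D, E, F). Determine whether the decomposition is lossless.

Chase test. Columns are A, B, C, D, E, F; row i has aⱼ where attribute j ∈ Ri, else bᵢⱼ.
Initial tableau (one row per fragment):
  row 1: a1 a2 a3 b14 b15 a6
  row 2: a1 a2 b23 a4 a5 b26
  row 3: a1 a2 b33 a4 a5 a6
Rows 1 and 3 agree on F; apply F→E and equate their E entries.
Rows 1 and 3 agree on E, F; apply E, F→C and equate their C entries.
Row 3 is now all distinguished symbols — the join is lossless.

Yes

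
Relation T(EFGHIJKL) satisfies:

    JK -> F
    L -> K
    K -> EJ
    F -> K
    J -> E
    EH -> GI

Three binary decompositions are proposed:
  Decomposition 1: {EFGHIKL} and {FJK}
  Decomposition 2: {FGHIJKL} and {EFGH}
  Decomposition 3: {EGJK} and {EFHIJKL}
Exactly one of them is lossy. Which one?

Decomposition 3

Decomposition 1: common = {FK}, closure = {EFJK} → lossless.
Decomposition 2: common = {FGH}, closure = {EFGHIJK} → lossless.
Decomposition 3: common = {EJK}, closure = {EFJK} → lossy.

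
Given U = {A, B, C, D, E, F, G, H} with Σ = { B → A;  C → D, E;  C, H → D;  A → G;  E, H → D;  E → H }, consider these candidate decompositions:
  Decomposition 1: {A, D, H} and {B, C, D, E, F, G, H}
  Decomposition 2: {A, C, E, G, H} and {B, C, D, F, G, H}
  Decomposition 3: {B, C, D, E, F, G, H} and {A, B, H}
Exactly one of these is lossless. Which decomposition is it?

Decomposition 1: common = {D, H}, closure = {D, H} → lossy.
Decomposition 2: common = {C, G, H}, closure = {C, D, E, G, H} → lossy.
Decomposition 3: common = {B, H}, closure = {A, B, G, H} → lossless.

Decomposition 3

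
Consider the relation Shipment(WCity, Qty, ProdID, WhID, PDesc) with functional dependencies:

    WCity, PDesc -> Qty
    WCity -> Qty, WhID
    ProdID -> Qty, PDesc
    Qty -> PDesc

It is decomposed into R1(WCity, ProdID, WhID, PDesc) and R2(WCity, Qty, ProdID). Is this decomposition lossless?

Yes

Common attributes: R1 ∩ R2 = {WCity, ProdID}.
Closure of {WCity, ProdID}: WCity → Qty, WhID applies, adding Qty, WhID; ProdID → Qty, PDesc applies, adding PDesc. So (WCity, ProdID)⁺ = {WCity, Qty, ProdID, WhID, PDesc}.
This closure contains every attribute of R1, so R1 ∩ R2 → R1. The join is lossless.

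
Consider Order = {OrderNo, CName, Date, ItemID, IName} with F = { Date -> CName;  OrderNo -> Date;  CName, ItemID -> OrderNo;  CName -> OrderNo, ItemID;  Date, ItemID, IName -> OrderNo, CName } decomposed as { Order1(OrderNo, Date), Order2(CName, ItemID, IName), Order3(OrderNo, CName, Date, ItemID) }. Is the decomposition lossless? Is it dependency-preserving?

Lossless test (chase): Rows 1 and 3 agree on Date; apply Date→CName and equate their CName entries. Rows 2 and 3 agree on CName, ItemID; apply CName, ItemID→OrderNo and equate their OrderNo entries. Rows 1 and 2 agree on CName; apply CName→OrderNo, ItemID and equate their OrderNo, ItemID entries. Rows 1 and 2 agree on OrderNo; apply OrderNo→Date and equate their Date entries. Row 2 is now all distinguished symbols — the join is lossless.
Dependency preservation: Date, ItemID, IName → OrderNo, CName is not contained in any single fragment, but the restricted closure of its left-hand side across the fragments still reaches the right-hand side; the remaining FDs each lie inside some fragment. All dependencies are preserved.

lossless and dependency-preserving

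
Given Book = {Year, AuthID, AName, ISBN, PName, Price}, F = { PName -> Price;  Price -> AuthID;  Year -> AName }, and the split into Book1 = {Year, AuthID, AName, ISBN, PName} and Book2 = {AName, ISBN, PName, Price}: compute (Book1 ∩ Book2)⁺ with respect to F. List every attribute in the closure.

AuthID, AName, ISBN, PName, Price

Book1 ∩ Book2 = {AName, ISBN, PName}.
PName → Price applies, adding Price
Price → AuthID applies, adding AuthID
Closure: {AuthID, AName, ISBN, PName, Price}.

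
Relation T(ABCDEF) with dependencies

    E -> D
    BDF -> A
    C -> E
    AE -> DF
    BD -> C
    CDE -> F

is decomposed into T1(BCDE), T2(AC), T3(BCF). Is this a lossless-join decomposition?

Chase test. Columns are ABCDEF; row i has aⱼ where attribute j ∈ Ti, else bᵢⱼ.
Initial tableau (one row per fragment):
  row 1: b11 a2 a3 a4 a5 b16
  row 2: a1 b22 a3 b24 b25 b26
  row 3: b31 a2 a3 b34 b35 a6
Rows 1 and 2 agree on C; apply C→E and equate their E entries.
Rows 1 and 3 agree on C; apply C→E and equate their E entries.
Rows 1 and 2 agree on E; apply E→D and equate their D entries.
Rows 1 and 3 agree on E; apply E→D and equate their D entries.
Rows 1 and 2 agree on CDE; apply CDE→F and equate their F entries.
Rows 1 and 3 agree on CDE; apply CDE→F and equate their F entries.
Rows 1 and 3 agree on BDF; apply BDF→A and equate their A entries.
No row becomes fully distinguished — the join is lossy.

No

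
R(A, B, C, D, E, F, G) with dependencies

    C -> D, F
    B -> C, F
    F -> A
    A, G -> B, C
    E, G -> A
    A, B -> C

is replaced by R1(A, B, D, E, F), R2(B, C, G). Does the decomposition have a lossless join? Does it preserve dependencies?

lossy and not dependency-preserving

Lossless test: (B)⁺ = {A, B, C, D, F}, which is a superkey of neither fragment — lossy.
Dependency preservation: the restricted closure of {C} across the fragments never reaches {D, F}, so C → D, F cannot be enforced without a join — not preserved.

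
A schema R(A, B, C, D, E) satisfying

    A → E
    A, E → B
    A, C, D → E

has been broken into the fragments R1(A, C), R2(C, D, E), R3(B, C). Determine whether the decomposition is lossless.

No

Chase test. Columns are A, B, C, D, E; row i has aⱼ where attribute j ∈ Ri, else bᵢⱼ.
Initial tableau (one row per fragment):
  row 1: a1 b12 a3 b14 b15
  row 2: b21 b22 a3 a4 a5
  row 3: b31 a2 a3 b34 b35
No row becomes fully distinguished — the join is lossy.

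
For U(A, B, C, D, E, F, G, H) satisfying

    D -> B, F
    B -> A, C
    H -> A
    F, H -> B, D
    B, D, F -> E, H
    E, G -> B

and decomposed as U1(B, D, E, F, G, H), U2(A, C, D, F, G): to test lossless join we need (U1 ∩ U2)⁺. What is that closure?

A, B, C, D, E, F, G, H

U1 ∩ U2 = {D, F, G}.
D → B, F applies, adding B
B → A, C applies, adding A, C
B, D, F → E, H applies, adding E, H
Closure: {A, B, C, D, E, F, G, H}.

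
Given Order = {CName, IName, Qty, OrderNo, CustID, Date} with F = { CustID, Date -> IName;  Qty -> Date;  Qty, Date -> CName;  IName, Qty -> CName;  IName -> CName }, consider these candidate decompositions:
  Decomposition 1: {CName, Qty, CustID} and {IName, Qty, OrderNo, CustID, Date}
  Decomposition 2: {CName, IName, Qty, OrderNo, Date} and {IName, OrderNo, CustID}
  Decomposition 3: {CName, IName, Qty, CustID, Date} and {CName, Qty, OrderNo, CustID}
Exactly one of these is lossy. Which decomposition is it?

Decomposition 1: common = {Qty, CustID}, closure = {CName, IName, Qty, CustID, Date} → lossless.
Decomposition 2: common = {IName, OrderNo}, closure = {CName, IName, OrderNo} → lossy.
Decomposition 3: common = {CName, Qty, CustID}, closure = {CName, IName, Qty, CustID, Date} → lossless.

Decomposition 2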